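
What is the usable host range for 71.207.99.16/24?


Network: 71.207.99.0
Broadcast: 71.207.99.255
First usable = network + 1
Last usable = broadcast - 1
Range: 71.207.99.1 to 71.207.99.254


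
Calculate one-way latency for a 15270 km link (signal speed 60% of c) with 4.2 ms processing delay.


Speed = 0.6 * 3e5 km/s = 180000 km/s
Propagation delay = 15270 / 180000 = 0.0848 s = 84.8333 ms
Processing delay = 4.2 ms
Total one-way latency = 89.0333 ms


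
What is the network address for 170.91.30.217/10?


IP:   10101010.01011011.00011110.11011001
Mask: 11111111.11000000.00000000.00000000
AND operation:
Net:  10101010.01000000.00000000.00000000
Network: 170.64.0.0/10


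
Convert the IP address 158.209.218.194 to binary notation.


158 = 10011110
209 = 11010001
218 = 11011010
194 = 11000010
Binary: 10011110.11010001.11011010.11000010


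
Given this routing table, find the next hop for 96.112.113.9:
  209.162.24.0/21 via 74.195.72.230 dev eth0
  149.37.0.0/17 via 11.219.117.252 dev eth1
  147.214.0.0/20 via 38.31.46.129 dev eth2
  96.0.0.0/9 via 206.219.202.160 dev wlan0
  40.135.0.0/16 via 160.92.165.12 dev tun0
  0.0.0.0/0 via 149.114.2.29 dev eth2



Longest prefix match for 96.112.113.9:
  /21 209.162.24.0: no
  /17 149.37.0.0: no
  /20 147.214.0.0: no
  /9 96.0.0.0: MATCH
  /16 40.135.0.0: no
  /0 0.0.0.0: MATCH
Selected: next-hop 206.219.202.160 via wlan0 (matched /9)


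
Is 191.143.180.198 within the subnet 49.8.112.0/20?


Subnet network: 49.8.112.0
Test IP AND mask: 191.143.176.0
No, 191.143.180.198 is not in 49.8.112.0/20


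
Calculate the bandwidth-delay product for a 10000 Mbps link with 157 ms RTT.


BDP = bandwidth * RTT
= 10000 Mbps * 157 ms
= 10000 * 1e6 * 157 / 1000 bits
= 1570000000 bits
= 196250000 bytes
= 191650.3906 KB
BDP = 1570000000 bits (196250000 bytes)


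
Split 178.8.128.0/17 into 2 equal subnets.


New prefix = 17 + 1 = 18
Each subnet has 16384 addresses
  178.8.128.0/18
  178.8.192.0/18
Subnets: 178.8.128.0/18, 178.8.192.0/18


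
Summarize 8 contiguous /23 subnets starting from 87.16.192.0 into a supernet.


Original prefix: /23
Number of subnets: 8 = 2^3
New prefix = 23 - 3 = 20
Supernet: 87.16.192.0/20


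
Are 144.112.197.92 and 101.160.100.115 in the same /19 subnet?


Mask: 255.255.224.0
144.112.197.92 AND mask = 144.112.192.0
101.160.100.115 AND mask = 101.160.96.0
No, different subnets (144.112.192.0 vs 101.160.96.0)


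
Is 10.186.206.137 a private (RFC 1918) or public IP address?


RFC 1918 private ranges:
  10.0.0.0/8 (10.0.0.0 - 10.255.255.255)
  172.16.0.0/12 (172.16.0.0 - 172.31.255.255)
  192.168.0.0/16 (192.168.0.0 - 192.168.255.255)
Private (in 10.0.0.0/8)


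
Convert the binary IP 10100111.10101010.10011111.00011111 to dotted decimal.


10100111 = 167
10101010 = 170
10011111 = 159
00011111 = 31
IP: 167.170.159.31


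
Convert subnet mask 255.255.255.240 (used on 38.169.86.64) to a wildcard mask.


Subnet mask: 255.255.255.240
Wildcard = 255.255.255.255 - subnet mask
255 - 255 = 0
255 - 255 = 0
255 - 255 = 0
255 - 240 = 15
Wildcard: 0.0.0.15


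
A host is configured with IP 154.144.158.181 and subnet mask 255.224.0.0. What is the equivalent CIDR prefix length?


Binary: 11111111.11100000.00000000.00000000
Count leading 1s
Prefix: /11


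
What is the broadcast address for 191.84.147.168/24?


Network: 191.84.147.0/24
Host bits = 8
Set all host bits to 1:
Broadcast: 191.84.147.255


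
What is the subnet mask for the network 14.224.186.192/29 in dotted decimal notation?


/29 means 29 network bits, 3 host bits
Binary: 11111111111111111111111111111000
Mask: 255.255.255.248


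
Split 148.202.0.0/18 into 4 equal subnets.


New prefix = 18 + 2 = 20
Each subnet has 4096 addresses
  148.202.0.0/20
  148.202.16.0/20
  148.202.32.0/20
  148.202.48.0/20
Subnets: 148.202.0.0/20, 148.202.16.0/20, 148.202.32.0/20, 148.202.48.0/20


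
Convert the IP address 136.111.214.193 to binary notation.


136 = 10001000
111 = 01101111
214 = 11010110
193 = 11000001
Binary: 10001000.01101111.11010110.11000001


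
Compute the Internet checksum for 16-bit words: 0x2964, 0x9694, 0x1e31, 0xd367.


Sum all words (with carry folding):
+ 0x2964 = 0x2964
+ 0x9694 = 0xbff8
+ 0x1e31 = 0xde29
+ 0xd367 = 0xb191
One's complement: ~0xb191
Checksum = 0x4e6e


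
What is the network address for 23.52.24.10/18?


IP:   00010111.00110100.00011000.00001010
Mask: 11111111.11111111.11000000.00000000
AND operation:
Net:  00010111.00110100.00000000.00000000
Network: 23.52.0.0/18


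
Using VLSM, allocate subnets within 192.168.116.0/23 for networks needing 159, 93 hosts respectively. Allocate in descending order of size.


159 hosts -> /24 (254 usable): 192.168.116.0/24
93 hosts -> /25 (126 usable): 192.168.117.0/25
Allocation: 192.168.116.0/24 (159 hosts, 254 usable); 192.168.117.0/25 (93 hosts, 126 usable)


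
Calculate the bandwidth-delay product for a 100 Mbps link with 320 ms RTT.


BDP = bandwidth * RTT
= 100 Mbps * 320 ms
= 100 * 1e6 * 320 / 1000 bits
= 32000000 bits
= 4000000 bytes
= 3906.25 KB
BDP = 32000000 bits (4000000 bytes)


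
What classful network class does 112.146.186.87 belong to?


First octet: 112
Binary: 01110000
0xxxxxxx -> Class A (1-126)
Class A, default mask 255.0.0.0 (/8)


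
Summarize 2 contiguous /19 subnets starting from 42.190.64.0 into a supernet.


Original prefix: /19
Number of subnets: 2 = 2^1
New prefix = 19 - 1 = 18
Supernet: 42.190.64.0/18


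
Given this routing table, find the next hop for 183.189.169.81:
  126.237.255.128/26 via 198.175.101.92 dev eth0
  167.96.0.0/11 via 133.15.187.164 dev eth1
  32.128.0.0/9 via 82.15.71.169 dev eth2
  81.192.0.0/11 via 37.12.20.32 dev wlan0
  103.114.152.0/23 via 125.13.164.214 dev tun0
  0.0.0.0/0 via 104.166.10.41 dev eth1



Longest prefix match for 183.189.169.81:
  /26 126.237.255.128: no
  /11 167.96.0.0: no
  /9 32.128.0.0: no
  /11 81.192.0.0: no
  /23 103.114.152.0: no
  /0 0.0.0.0: MATCH
Selected: next-hop 104.166.10.41 via eth1 (matched /0)


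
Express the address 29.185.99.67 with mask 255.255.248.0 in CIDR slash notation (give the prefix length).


Binary: 11111111.11111111.11111000.00000000
Count leading 1s
Prefix: /21


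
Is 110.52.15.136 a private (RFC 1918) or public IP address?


RFC 1918 private ranges:
  10.0.0.0/8 (10.0.0.0 - 10.255.255.255)
  172.16.0.0/12 (172.16.0.0 - 172.31.255.255)
  192.168.0.0/16 (192.168.0.0 - 192.168.255.255)
Public (not in any RFC 1918 range)


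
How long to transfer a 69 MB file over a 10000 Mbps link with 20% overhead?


Effective throughput = 10000 * (1 - 20/100) = 8000 Mbps
File size in Mb = 69 * 8 = 552 Mb
Time = 552 / 8000
Time = 0.069 seconds


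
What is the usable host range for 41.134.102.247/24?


Network: 41.134.102.0
Broadcast: 41.134.102.255
First usable = network + 1
Last usable = broadcast - 1
Range: 41.134.102.1 to 41.134.102.254


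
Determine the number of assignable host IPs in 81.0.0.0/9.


Host bits = 32 - 9 = 23
Total addresses = 2^23 = 8388608
Usable = total - 2 (network and broadcast)
Usable hosts: 8388606


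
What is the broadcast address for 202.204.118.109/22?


Network: 202.204.116.0/22
Host bits = 10
Set all host bits to 1:
Broadcast: 202.204.119.255


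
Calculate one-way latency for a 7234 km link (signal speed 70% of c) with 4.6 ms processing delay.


Speed = 0.7 * 3e5 km/s = 210000 km/s
Propagation delay = 7234 / 210000 = 0.0344 s = 34.4476 ms
Processing delay = 4.6 ms
Total one-way latency = 39.0476 ms


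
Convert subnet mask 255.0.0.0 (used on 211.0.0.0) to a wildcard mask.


Subnet mask: 255.0.0.0
Wildcard = 255.255.255.255 - subnet mask
255 - 255 = 0
255 - 0 = 255
255 - 0 = 255
255 - 0 = 255
Wildcard: 0.255.255.255


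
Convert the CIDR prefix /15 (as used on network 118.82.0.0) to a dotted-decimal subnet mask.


/15 means 15 network bits, 17 host bits
Binary: 11111111111111100000000000000000
Mask: 255.254.0.0


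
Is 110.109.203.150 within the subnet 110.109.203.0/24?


Subnet network: 110.109.203.0
Test IP AND mask: 110.109.203.0
Yes, 110.109.203.150 is in 110.109.203.0/24


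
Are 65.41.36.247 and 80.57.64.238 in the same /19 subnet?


Mask: 255.255.224.0
65.41.36.247 AND mask = 65.41.32.0
80.57.64.238 AND mask = 80.57.64.0
No, different subnets (65.41.32.0 vs 80.57.64.0)


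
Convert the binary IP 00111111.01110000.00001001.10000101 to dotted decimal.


00111111 = 63
01110000 = 112
00001001 = 9
10000101 = 133
IP: 63.112.9.133


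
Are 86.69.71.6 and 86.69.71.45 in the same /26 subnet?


Mask: 255.255.255.192
86.69.71.6 AND mask = 86.69.71.0
86.69.71.45 AND mask = 86.69.71.0
Yes, same subnet (86.69.71.0)


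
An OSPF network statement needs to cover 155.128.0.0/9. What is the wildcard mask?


Subnet mask: 255.128.0.0
Wildcard = 255.255.255.255 - subnet mask
255 - 255 = 0
255 - 128 = 127
255 - 0 = 255
255 - 0 = 255
Wildcard: 0.127.255.255


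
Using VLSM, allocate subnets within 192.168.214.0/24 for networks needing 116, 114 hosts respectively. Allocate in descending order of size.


116 hosts -> /25 (126 usable): 192.168.214.0/25
114 hosts -> /25 (126 usable): 192.168.214.128/25
Allocation: 192.168.214.0/25 (116 hosts, 126 usable); 192.168.214.128/25 (114 hosts, 126 usable)


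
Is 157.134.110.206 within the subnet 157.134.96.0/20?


Subnet network: 157.134.96.0
Test IP AND mask: 157.134.96.0
Yes, 157.134.110.206 is in 157.134.96.0/20


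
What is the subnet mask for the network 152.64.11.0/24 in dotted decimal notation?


/24 means 24 network bits, 8 host bits
Binary: 11111111111111111111111100000000
Mask: 255.255.255.0


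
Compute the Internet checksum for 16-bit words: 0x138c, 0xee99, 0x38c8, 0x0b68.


Sum all words (with carry folding):
+ 0x138c = 0x138c
+ 0xee99 = 0x0226
+ 0x38c8 = 0x3aee
+ 0x0b68 = 0x4656
One's complement: ~0x4656
Checksum = 0xb9a9


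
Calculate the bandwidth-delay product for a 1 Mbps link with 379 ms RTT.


BDP = bandwidth * RTT
= 1 Mbps * 379 ms
= 1 * 1e6 * 379 / 1000 bits
= 379000 bits
= 47375 bytes
= 46.2646 KB
BDP = 379000 bits (47375 bytes)


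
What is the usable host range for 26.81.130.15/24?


Network: 26.81.130.0
Broadcast: 26.81.130.255
First usable = network + 1
Last usable = broadcast - 1
Range: 26.81.130.1 to 26.81.130.254


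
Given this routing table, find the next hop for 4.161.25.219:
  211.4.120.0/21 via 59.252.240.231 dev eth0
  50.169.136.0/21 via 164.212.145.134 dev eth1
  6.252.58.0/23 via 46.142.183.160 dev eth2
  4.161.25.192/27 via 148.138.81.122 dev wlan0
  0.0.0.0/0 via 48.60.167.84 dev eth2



Longest prefix match for 4.161.25.219:
  /21 211.4.120.0: no
  /21 50.169.136.0: no
  /23 6.252.58.0: no
  /27 4.161.25.192: MATCH
  /0 0.0.0.0: MATCH
Selected: next-hop 148.138.81.122 via wlan0 (matched /27)


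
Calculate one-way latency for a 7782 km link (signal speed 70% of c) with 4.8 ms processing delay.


Speed = 0.7 * 3e5 km/s = 210000 km/s
Propagation delay = 7782 / 210000 = 0.0371 s = 37.0571 ms
Processing delay = 4.8 ms
Total one-way latency = 41.8571 ms


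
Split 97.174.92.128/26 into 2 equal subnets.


New prefix = 26 + 1 = 27
Each subnet has 32 addresses
  97.174.92.128/27
  97.174.92.160/27
Subnets: 97.174.92.128/27, 97.174.92.160/27


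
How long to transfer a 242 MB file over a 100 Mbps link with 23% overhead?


Effective throughput = 100 * (1 - 23/100) = 77 Mbps
File size in Mb = 242 * 8 = 1936 Mb
Time = 1936 / 77
Time = 25.1429 seconds


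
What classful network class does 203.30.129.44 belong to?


First octet: 203
Binary: 11001011
110xxxxx -> Class C (192-223)
Class C, default mask 255.255.255.0 (/24)


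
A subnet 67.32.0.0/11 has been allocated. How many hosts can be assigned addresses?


Host bits = 32 - 11 = 21
Total addresses = 2^21 = 2097152
Usable = total - 2 (network and broadcast)
Usable hosts: 2097150


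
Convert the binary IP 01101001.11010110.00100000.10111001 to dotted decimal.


01101001 = 105
11010110 = 214
00100000 = 32
10111001 = 185
IP: 105.214.32.185


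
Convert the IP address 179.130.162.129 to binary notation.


179 = 10110011
130 = 10000010
162 = 10100010
129 = 10000001
Binary: 10110011.10000010.10100010.10000001


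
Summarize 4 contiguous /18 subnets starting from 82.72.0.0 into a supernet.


Original prefix: /18
Number of subnets: 4 = 2^2
New prefix = 18 - 2 = 16
Supernet: 82.72.0.0/16


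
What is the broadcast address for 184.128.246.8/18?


Network: 184.128.192.0/18
Host bits = 14
Set all host bits to 1:
Broadcast: 184.128.255.255


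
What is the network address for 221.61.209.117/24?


IP:   11011101.00111101.11010001.01110101
Mask: 11111111.11111111.11111111.00000000
AND operation:
Net:  11011101.00111101.11010001.00000000
Network: 221.61.209.0/24


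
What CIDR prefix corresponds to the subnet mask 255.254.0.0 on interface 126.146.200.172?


Binary: 11111111.11111110.00000000.00000000
Count leading 1s
Prefix: /15


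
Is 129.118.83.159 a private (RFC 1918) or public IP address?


RFC 1918 private ranges:
  10.0.0.0/8 (10.0.0.0 - 10.255.255.255)
  172.16.0.0/12 (172.16.0.0 - 172.31.255.255)
  192.168.0.0/16 (192.168.0.0 - 192.168.255.255)
Public (not in any RFC 1918 range)


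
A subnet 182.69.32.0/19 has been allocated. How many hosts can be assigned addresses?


Host bits = 32 - 19 = 13
Total addresses = 2^13 = 8192
Usable = total - 2 (network and broadcast)
Usable hosts: 8190


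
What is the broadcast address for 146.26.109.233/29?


Network: 146.26.109.232/29
Host bits = 3
Set all host bits to 1:
Broadcast: 146.26.109.239


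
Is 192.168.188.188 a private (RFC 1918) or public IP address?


RFC 1918 private ranges:
  10.0.0.0/8 (10.0.0.0 - 10.255.255.255)
  172.16.0.0/12 (172.16.0.0 - 172.31.255.255)
  192.168.0.0/16 (192.168.0.0 - 192.168.255.255)
Private (in 192.168.0.0/16)


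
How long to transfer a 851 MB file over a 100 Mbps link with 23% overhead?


Effective throughput = 100 * (1 - 23/100) = 77 Mbps
File size in Mb = 851 * 8 = 6808 Mb
Time = 6808 / 77
Time = 88.4156 seconds


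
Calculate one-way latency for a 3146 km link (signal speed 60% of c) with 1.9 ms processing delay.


Speed = 0.6 * 3e5 km/s = 180000 km/s
Propagation delay = 3146 / 180000 = 0.0175 s = 17.4778 ms
Processing delay = 1.9 ms
Total one-way latency = 19.3778 ms


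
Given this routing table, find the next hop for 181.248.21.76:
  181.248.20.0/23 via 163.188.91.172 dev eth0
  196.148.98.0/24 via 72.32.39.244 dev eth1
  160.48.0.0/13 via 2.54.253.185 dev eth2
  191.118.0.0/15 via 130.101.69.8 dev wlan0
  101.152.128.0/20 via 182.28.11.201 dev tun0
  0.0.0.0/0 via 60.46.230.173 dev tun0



Longest prefix match for 181.248.21.76:
  /23 181.248.20.0: MATCH
  /24 196.148.98.0: no
  /13 160.48.0.0: no
  /15 191.118.0.0: no
  /20 101.152.128.0: no
  /0 0.0.0.0: MATCH
Selected: next-hop 163.188.91.172 via eth0 (matched /23)


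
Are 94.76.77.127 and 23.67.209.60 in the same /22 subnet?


Mask: 255.255.252.0
94.76.77.127 AND mask = 94.76.76.0
23.67.209.60 AND mask = 23.67.208.0
No, different subnets (94.76.76.0 vs 23.67.208.0)


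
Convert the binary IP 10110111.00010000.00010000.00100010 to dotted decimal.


10110111 = 183
00010000 = 16
00010000 = 16
00100010 = 34
IP: 183.16.16.34


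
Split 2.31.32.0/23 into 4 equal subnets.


New prefix = 23 + 2 = 25
Each subnet has 128 addresses
  2.31.32.0/25
  2.31.32.128/25
  2.31.33.0/25
  2.31.33.128/25
Subnets: 2.31.32.0/25, 2.31.32.128/25, 2.31.33.0/25, 2.31.33.128/25


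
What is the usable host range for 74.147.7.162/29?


Network: 74.147.7.160
Broadcast: 74.147.7.167
First usable = network + 1
Last usable = broadcast - 1
Range: 74.147.7.161 to 74.147.7.166


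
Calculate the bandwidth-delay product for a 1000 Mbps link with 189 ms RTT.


BDP = bandwidth * RTT
= 1000 Mbps * 189 ms
= 1000 * 1e6 * 189 / 1000 bits
= 189000000 bits
= 23625000 bytes
= 23071.2891 KB
BDP = 189000000 bits (23625000 bytes)


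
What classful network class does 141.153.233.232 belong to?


First octet: 141
Binary: 10001101
10xxxxxx -> Class B (128-191)
Class B, default mask 255.255.0.0 (/16)


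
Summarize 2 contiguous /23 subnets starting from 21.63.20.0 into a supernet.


Original prefix: /23
Number of subnets: 2 = 2^1
New prefix = 23 - 1 = 22
Supernet: 21.63.20.0/22


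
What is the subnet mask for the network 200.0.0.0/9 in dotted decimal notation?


/9 means 9 network bits, 23 host bits
Binary: 11111111100000000000000000000000
Mask: 255.128.0.0


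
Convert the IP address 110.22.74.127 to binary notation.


110 = 01101110
22 = 00010110
74 = 01001010
127 = 01111111
Binary: 01101110.00010110.01001010.01111111


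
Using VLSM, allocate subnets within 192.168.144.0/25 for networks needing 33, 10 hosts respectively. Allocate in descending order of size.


33 hosts -> /26 (62 usable): 192.168.144.0/26
10 hosts -> /28 (14 usable): 192.168.144.64/28
Allocation: 192.168.144.0/26 (33 hosts, 62 usable); 192.168.144.64/28 (10 hosts, 14 usable)


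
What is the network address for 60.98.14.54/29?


IP:   00111100.01100010.00001110.00110110
Mask: 11111111.11111111.11111111.11111000
AND operation:
Net:  00111100.01100010.00001110.00110000
Network: 60.98.14.48/29


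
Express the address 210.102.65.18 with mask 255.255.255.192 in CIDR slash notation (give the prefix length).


Binary: 11111111.11111111.11111111.11000000
Count leading 1s
Prefix: /26


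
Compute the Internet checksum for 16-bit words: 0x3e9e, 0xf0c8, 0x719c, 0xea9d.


Sum all words (with carry folding):
+ 0x3e9e = 0x3e9e
+ 0xf0c8 = 0x2f67
+ 0x719c = 0xa103
+ 0xea9d = 0x8ba1
One's complement: ~0x8ba1
Checksum = 0x745e


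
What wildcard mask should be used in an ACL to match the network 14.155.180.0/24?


Subnet mask: 255.255.255.0
Wildcard = 255.255.255.255 - subnet mask
255 - 255 = 0
255 - 255 = 0
255 - 255 = 0
255 - 0 = 255
Wildcard: 0.0.0.255


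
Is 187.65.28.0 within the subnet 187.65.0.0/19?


Subnet network: 187.65.0.0
Test IP AND mask: 187.65.0.0
Yes, 187.65.28.0 is in 187.65.0.0/19


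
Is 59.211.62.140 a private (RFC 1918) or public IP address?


RFC 1918 private ranges:
  10.0.0.0/8 (10.0.0.0 - 10.255.255.255)
  172.16.0.0/12 (172.16.0.0 - 172.31.255.255)
  192.168.0.0/16 (192.168.0.0 - 192.168.255.255)
Public (not in any RFC 1918 range)


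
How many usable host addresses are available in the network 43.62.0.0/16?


Host bits = 32 - 16 = 16
Total addresses = 2^16 = 65536
Usable = total - 2 (network and broadcast)
Usable hosts: 65534


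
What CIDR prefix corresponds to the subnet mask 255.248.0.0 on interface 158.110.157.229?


Binary: 11111111.11111000.00000000.00000000
Count leading 1s
Prefix: /13


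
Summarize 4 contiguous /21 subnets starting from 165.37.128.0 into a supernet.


Original prefix: /21
Number of subnets: 4 = 2^2
New prefix = 21 - 2 = 19
Supernet: 165.37.128.0/19


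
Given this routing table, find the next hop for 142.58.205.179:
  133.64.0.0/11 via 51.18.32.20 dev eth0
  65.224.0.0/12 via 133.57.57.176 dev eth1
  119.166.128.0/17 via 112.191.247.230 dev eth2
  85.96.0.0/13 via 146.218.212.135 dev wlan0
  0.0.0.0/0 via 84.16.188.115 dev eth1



Longest prefix match for 142.58.205.179:
  /11 133.64.0.0: no
  /12 65.224.0.0: no
  /17 119.166.128.0: no
  /13 85.96.0.0: no
  /0 0.0.0.0: MATCH
Selected: next-hop 84.16.188.115 via eth1 (matched /0)


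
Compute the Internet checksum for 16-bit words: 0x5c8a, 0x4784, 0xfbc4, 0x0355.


Sum all words (with carry folding):
+ 0x5c8a = 0x5c8a
+ 0x4784 = 0xa40e
+ 0xfbc4 = 0x9fd3
+ 0x0355 = 0xa328
One's complement: ~0xa328
Checksum = 0x5cd7


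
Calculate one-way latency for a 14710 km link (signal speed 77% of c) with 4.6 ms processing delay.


Speed = 0.77 * 3e5 km/s = 231000 km/s
Propagation delay = 14710 / 231000 = 0.0637 s = 63.6797 ms
Processing delay = 4.6 ms
Total one-way latency = 68.2797 ms


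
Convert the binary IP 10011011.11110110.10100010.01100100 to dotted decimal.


10011011 = 155
11110110 = 246
10100010 = 162
01100100 = 100
IP: 155.246.162.100


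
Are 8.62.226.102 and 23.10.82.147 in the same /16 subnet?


Mask: 255.255.0.0
8.62.226.102 AND mask = 8.62.0.0
23.10.82.147 AND mask = 23.10.0.0
No, different subnets (8.62.0.0 vs 23.10.0.0)


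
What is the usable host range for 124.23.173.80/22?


Network: 124.23.172.0
Broadcast: 124.23.175.255
First usable = network + 1
Last usable = broadcast - 1
Range: 124.23.172.1 to 124.23.175.254


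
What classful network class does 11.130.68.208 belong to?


First octet: 11
Binary: 00001011
0xxxxxxx -> Class A (1-126)
Class A, default mask 255.0.0.0 (/8)


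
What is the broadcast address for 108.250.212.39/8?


Network: 108.0.0.0/8
Host bits = 24
Set all host bits to 1:
Broadcast: 108.255.255.255


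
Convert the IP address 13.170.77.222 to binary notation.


13 = 00001101
170 = 10101010
77 = 01001101
222 = 11011110
Binary: 00001101.10101010.01001101.11011110


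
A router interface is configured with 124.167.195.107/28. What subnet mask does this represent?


/28 means 28 network bits, 4 host bits
Binary: 11111111111111111111111111110000
Mask: 255.255.255.240


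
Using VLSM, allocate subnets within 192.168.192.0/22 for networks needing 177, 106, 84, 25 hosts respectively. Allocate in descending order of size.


177 hosts -> /24 (254 usable): 192.168.192.0/24
106 hosts -> /25 (126 usable): 192.168.193.0/25
84 hosts -> /25 (126 usable): 192.168.193.128/25
25 hosts -> /27 (30 usable): 192.168.194.0/27
Allocation: 192.168.192.0/24 (177 hosts, 254 usable); 192.168.193.0/25 (106 hosts, 126 usable); 192.168.193.128/25 (84 hosts, 126 usable); 192.168.194.0/27 (25 hosts, 30 usable)


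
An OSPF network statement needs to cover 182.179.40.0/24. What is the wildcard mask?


Subnet mask: 255.255.255.0
Wildcard = 255.255.255.255 - subnet mask
255 - 255 = 0
255 - 255 = 0
255 - 255 = 0
255 - 0 = 255
Wildcard: 0.0.0.255


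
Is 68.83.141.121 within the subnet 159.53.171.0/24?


Subnet network: 159.53.171.0
Test IP AND mask: 68.83.141.0
No, 68.83.141.121 is not in 159.53.171.0/24


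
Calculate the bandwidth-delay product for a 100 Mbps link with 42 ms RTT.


BDP = bandwidth * RTT
= 100 Mbps * 42 ms
= 100 * 1e6 * 42 / 1000 bits
= 4200000 bits
= 525000 bytes
= 512.6953 KB
BDP = 4200000 bits (525000 bytes)


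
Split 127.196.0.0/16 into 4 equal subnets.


New prefix = 16 + 2 = 18
Each subnet has 16384 addresses
  127.196.0.0/18
  127.196.64.0/18
  127.196.128.0/18
  127.196.192.0/18
Subnets: 127.196.0.0/18, 127.196.64.0/18, 127.196.128.0/18, 127.196.192.0/18


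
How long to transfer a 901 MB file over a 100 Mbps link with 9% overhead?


Effective throughput = 100 * (1 - 9/100) = 91 Mbps
File size in Mb = 901 * 8 = 7208 Mb
Time = 7208 / 91
Time = 79.2088 seconds


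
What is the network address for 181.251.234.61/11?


IP:   10110101.11111011.11101010.00111101
Mask: 11111111.11100000.00000000.00000000
AND operation:
Net:  10110101.11100000.00000000.00000000
Network: 181.224.0.0/11


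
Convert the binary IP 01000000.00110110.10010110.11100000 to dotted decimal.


01000000 = 64
00110110 = 54
10010110 = 150
11100000 = 224
IP: 64.54.150.224


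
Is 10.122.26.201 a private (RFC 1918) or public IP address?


RFC 1918 private ranges:
  10.0.0.0/8 (10.0.0.0 - 10.255.255.255)
  172.16.0.0/12 (172.16.0.0 - 172.31.255.255)
  192.168.0.0/16 (192.168.0.0 - 192.168.255.255)
Private (in 10.0.0.0/8)


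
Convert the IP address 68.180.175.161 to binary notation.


68 = 01000100
180 = 10110100
175 = 10101111
161 = 10100001
Binary: 01000100.10110100.10101111.10100001


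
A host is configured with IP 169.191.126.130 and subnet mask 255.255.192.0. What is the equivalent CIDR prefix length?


Binary: 11111111.11111111.11000000.00000000
Count leading 1s
Prefix: /18


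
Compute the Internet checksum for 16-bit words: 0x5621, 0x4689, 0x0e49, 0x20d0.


Sum all words (with carry folding):
+ 0x5621 = 0x5621
+ 0x4689 = 0x9caa
+ 0x0e49 = 0xaaf3
+ 0x20d0 = 0xcbc3
One's complement: ~0xcbc3
Checksum = 0x343c


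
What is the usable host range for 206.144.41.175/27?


Network: 206.144.41.160
Broadcast: 206.144.41.191
First usable = network + 1
Last usable = broadcast - 1
Range: 206.144.41.161 to 206.144.41.190


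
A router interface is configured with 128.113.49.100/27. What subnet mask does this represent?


/27 means 27 network bits, 5 host bits
Binary: 11111111111111111111111111100000
Mask: 255.255.255.224


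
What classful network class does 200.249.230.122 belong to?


First octet: 200
Binary: 11001000
110xxxxx -> Class C (192-223)
Class C, default mask 255.255.255.0 (/24)


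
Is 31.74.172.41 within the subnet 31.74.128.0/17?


Subnet network: 31.74.128.0
Test IP AND mask: 31.74.128.0
Yes, 31.74.172.41 is in 31.74.128.0/17


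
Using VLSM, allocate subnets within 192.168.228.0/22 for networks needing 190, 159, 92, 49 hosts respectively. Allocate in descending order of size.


190 hosts -> /24 (254 usable): 192.168.228.0/24
159 hosts -> /24 (254 usable): 192.168.229.0/24
92 hosts -> /25 (126 usable): 192.168.230.0/25
49 hosts -> /26 (62 usable): 192.168.230.128/26
Allocation: 192.168.228.0/24 (190 hosts, 254 usable); 192.168.229.0/24 (159 hosts, 254 usable); 192.168.230.0/25 (92 hosts, 126 usable); 192.168.230.128/26 (49 hosts, 62 usable)


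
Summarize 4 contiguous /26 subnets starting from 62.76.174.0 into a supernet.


Original prefix: /26
Number of subnets: 4 = 2^2
New prefix = 26 - 2 = 24
Supernet: 62.76.174.0/24


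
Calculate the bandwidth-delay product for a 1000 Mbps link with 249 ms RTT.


BDP = bandwidth * RTT
= 1000 Mbps * 249 ms
= 1000 * 1e6 * 249 / 1000 bits
= 249000000 bits
= 31125000 bytes
= 30395.5078 KB
BDP = 249000000 bits (31125000 bytes)


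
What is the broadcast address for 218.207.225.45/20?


Network: 218.207.224.0/20
Host bits = 12
Set all host bits to 1:
Broadcast: 218.207.239.255


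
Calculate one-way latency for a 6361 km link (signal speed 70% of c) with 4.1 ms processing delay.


Speed = 0.7 * 3e5 km/s = 210000 km/s
Propagation delay = 6361 / 210000 = 0.0303 s = 30.2905 ms
Processing delay = 4.1 ms
Total one-way latency = 34.3905 ms


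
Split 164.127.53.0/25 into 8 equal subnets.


New prefix = 25 + 3 = 28
Each subnet has 16 addresses
  164.127.53.0/28
  164.127.53.16/28
  164.127.53.32/28
  164.127.53.48/28
  164.127.53.64/28
  164.127.53.80/28
  164.127.53.96/28
  164.127.53.112/28
Subnets: 164.127.53.0/28, 164.127.53.16/28, 164.127.53.32/28, 164.127.53.48/28, 164.127.53.64/28, 164.127.53.80/28, 164.127.53.96/28, 164.127.53.112/28


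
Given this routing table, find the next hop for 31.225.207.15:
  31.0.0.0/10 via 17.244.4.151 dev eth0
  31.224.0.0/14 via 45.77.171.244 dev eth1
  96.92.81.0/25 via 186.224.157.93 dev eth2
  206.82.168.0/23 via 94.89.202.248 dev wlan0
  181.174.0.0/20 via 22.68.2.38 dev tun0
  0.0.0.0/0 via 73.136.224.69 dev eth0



Longest prefix match for 31.225.207.15:
  /10 31.0.0.0: no
  /14 31.224.0.0: MATCH
  /25 96.92.81.0: no
  /23 206.82.168.0: no
  /20 181.174.0.0: no
  /0 0.0.0.0: MATCH
Selected: next-hop 45.77.171.244 via eth1 (matched /14)


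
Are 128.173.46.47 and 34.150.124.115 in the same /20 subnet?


Mask: 255.255.240.0
128.173.46.47 AND mask = 128.173.32.0
34.150.124.115 AND mask = 34.150.112.0
No, different subnets (128.173.32.0 vs 34.150.112.0)


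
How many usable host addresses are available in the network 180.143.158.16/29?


Host bits = 32 - 29 = 3
Total addresses = 2^3 = 8
Usable = total - 2 (network and broadcast)
Usable hosts: 6


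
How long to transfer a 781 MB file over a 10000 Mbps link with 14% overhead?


Effective throughput = 10000 * (1 - 14/100) = 8600 Mbps
File size in Mb = 781 * 8 = 6248 Mb
Time = 6248 / 8600
Time = 0.7265 seconds


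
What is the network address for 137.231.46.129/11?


IP:   10001001.11100111.00101110.10000001
Mask: 11111111.11100000.00000000.00000000
AND operation:
Net:  10001001.11100000.00000000.00000000
Network: 137.224.0.0/11


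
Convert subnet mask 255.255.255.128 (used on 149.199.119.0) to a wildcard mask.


Subnet mask: 255.255.255.128
Wildcard = 255.255.255.255 - subnet mask
255 - 255 = 0
255 - 255 = 0
255 - 255 = 0
255 - 128 = 127
Wildcard: 0.0.0.127


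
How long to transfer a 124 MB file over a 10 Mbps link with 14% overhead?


Effective throughput = 10 * (1 - 14/100) = 8.6 Mbps
File size in Mb = 124 * 8 = 992 Mb
Time = 992 / 8.6
Time = 115.3488 seconds


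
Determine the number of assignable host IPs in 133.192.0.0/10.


Host bits = 32 - 10 = 22
Total addresses = 2^22 = 4194304
Usable = total - 2 (network and broadcast)
Usable hosts: 4194302


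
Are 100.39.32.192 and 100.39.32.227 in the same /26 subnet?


Mask: 255.255.255.192
100.39.32.192 AND mask = 100.39.32.192
100.39.32.227 AND mask = 100.39.32.192
Yes, same subnet (100.39.32.192)


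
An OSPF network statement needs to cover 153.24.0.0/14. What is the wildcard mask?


Subnet mask: 255.252.0.0
Wildcard = 255.255.255.255 - subnet mask
255 - 255 = 0
255 - 252 = 3
255 - 0 = 255
255 - 0 = 255
Wildcard: 0.3.255.255


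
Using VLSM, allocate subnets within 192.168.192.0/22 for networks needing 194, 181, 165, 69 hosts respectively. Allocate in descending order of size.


194 hosts -> /24 (254 usable): 192.168.192.0/24
181 hosts -> /24 (254 usable): 192.168.193.0/24
165 hosts -> /24 (254 usable): 192.168.194.0/24
69 hosts -> /25 (126 usable): 192.168.195.0/25
Allocation: 192.168.192.0/24 (194 hosts, 254 usable); 192.168.193.0/24 (181 hosts, 254 usable); 192.168.194.0/24 (165 hosts, 254 usable); 192.168.195.0/25 (69 hosts, 126 usable)


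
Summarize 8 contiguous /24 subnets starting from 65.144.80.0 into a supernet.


Original prefix: /24
Number of subnets: 8 = 2^3
New prefix = 24 - 3 = 21
Supernet: 65.144.80.0/21


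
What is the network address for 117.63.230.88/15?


IP:   01110101.00111111.11100110.01011000
Mask: 11111111.11111110.00000000.00000000
AND operation:
Net:  01110101.00111110.00000000.00000000
Network: 117.62.0.0/15


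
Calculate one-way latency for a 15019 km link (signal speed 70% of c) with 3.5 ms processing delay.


Speed = 0.7 * 3e5 km/s = 210000 km/s
Propagation delay = 15019 / 210000 = 0.0715 s = 71.519 ms
Processing delay = 3.5 ms
Total one-way latency = 75.019 ms


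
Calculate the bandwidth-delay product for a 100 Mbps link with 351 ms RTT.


BDP = bandwidth * RTT
= 100 Mbps * 351 ms
= 100 * 1e6 * 351 / 1000 bits
= 35100000 bits
= 4387500 bytes
= 4284.668 KB
BDP = 35100000 bits (4387500 bytes)


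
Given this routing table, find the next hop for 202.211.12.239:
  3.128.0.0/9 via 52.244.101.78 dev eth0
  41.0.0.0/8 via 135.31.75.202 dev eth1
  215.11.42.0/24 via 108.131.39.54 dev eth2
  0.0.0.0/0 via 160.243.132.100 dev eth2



Longest prefix match for 202.211.12.239:
  /9 3.128.0.0: no
  /8 41.0.0.0: no
  /24 215.11.42.0: no
  /0 0.0.0.0: MATCH
Selected: next-hop 160.243.132.100 via eth2 (matched /0)


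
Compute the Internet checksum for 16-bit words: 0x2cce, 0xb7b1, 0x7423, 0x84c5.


Sum all words (with carry folding):
+ 0x2cce = 0x2cce
+ 0xb7b1 = 0xe47f
+ 0x7423 = 0x58a3
+ 0x84c5 = 0xdd68
One's complement: ~0xdd68
Checksum = 0x2297


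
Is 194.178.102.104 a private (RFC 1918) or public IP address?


RFC 1918 private ranges:
  10.0.0.0/8 (10.0.0.0 - 10.255.255.255)
  172.16.0.0/12 (172.16.0.0 - 172.31.255.255)
  192.168.0.0/16 (192.168.0.0 - 192.168.255.255)
Public (not in any RFC 1918 range)


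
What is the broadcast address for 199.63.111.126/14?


Network: 199.60.0.0/14
Host bits = 18
Set all host bits to 1:
Broadcast: 199.63.255.255


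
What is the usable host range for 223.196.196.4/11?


Network: 223.192.0.0
Broadcast: 223.223.255.255
First usable = network + 1
Last usable = broadcast - 1
Range: 223.192.0.1 to 223.223.255.254


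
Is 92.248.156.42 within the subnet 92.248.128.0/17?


Subnet network: 92.248.128.0
Test IP AND mask: 92.248.128.0
Yes, 92.248.156.42 is in 92.248.128.0/17


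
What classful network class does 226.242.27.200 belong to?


First octet: 226
Binary: 11100010
1110xxxx -> Class D (224-239)
Class D (multicast), default mask N/A


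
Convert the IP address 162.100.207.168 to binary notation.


162 = 10100010
100 = 01100100
207 = 11001111
168 = 10101000
Binary: 10100010.01100100.11001111.10101000


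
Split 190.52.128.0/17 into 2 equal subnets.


New prefix = 17 + 1 = 18
Each subnet has 16384 addresses
  190.52.128.0/18
  190.52.192.0/18
Subnets: 190.52.128.0/18, 190.52.192.0/18


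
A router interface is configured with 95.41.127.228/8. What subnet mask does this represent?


/8 means 8 network bits, 24 host bits
Binary: 11111111000000000000000000000000
Mask: 255.0.0.0


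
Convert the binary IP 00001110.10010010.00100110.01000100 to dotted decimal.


00001110 = 14
10010010 = 146
00100110 = 38
01000100 = 68
IP: 14.146.38.68


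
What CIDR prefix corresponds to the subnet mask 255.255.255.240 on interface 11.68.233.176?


Binary: 11111111.11111111.11111111.11110000
Count leading 1s
Prefix: /28


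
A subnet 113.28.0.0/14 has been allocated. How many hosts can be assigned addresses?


Host bits = 32 - 14 = 18
Total addresses = 2^18 = 262144
Usable = total - 2 (network and broadcast)
Usable hosts: 262142


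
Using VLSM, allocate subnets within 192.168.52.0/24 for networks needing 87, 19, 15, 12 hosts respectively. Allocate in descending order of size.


87 hosts -> /25 (126 usable): 192.168.52.0/25
19 hosts -> /27 (30 usable): 192.168.52.128/27
15 hosts -> /27 (30 usable): 192.168.52.160/27
12 hosts -> /28 (14 usable): 192.168.52.192/28
Allocation: 192.168.52.0/25 (87 hosts, 126 usable); 192.168.52.128/27 (19 hosts, 30 usable); 192.168.52.160/27 (15 hosts, 30 usable); 192.168.52.192/28 (12 hosts, 14 usable)


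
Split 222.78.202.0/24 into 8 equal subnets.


New prefix = 24 + 3 = 27
Each subnet has 32 addresses
  222.78.202.0/27
  222.78.202.32/27
  222.78.202.64/27
  222.78.202.96/27
  222.78.202.128/27
  222.78.202.160/27
  222.78.202.192/27
  222.78.202.224/27
Subnets: 222.78.202.0/27, 222.78.202.32/27, 222.78.202.64/27, 222.78.202.96/27, 222.78.202.128/27, 222.78.202.160/27, 222.78.202.192/27, 222.78.202.224/27


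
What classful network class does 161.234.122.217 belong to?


First octet: 161
Binary: 10100001
10xxxxxx -> Class B (128-191)
Class B, default mask 255.255.0.0 (/16)


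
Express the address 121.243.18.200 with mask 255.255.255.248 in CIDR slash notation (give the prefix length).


Binary: 11111111.11111111.11111111.11111000
Count leading 1s
Prefix: /29


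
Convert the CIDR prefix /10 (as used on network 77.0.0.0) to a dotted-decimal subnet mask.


/10 means 10 network bits, 22 host bits
Binary: 11111111110000000000000000000000
Mask: 255.192.0.0


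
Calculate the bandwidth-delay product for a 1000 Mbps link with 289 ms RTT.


BDP = bandwidth * RTT
= 1000 Mbps * 289 ms
= 1000 * 1e6 * 289 / 1000 bits
= 289000000 bits
= 36125000 bytes
= 35278.3203 KB
BDP = 289000000 bits (36125000 bytes)


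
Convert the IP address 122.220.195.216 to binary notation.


122 = 01111010
220 = 11011100
195 = 11000011
216 = 11011000
Binary: 01111010.11011100.11000011.11011000


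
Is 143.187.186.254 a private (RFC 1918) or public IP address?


RFC 1918 private ranges:
  10.0.0.0/8 (10.0.0.0 - 10.255.255.255)
  172.16.0.0/12 (172.16.0.0 - 172.31.255.255)
  192.168.0.0/16 (192.168.0.0 - 192.168.255.255)
Public (not in any RFC 1918 range)


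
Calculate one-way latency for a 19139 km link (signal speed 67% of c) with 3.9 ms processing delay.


Speed = 0.67 * 3e5 km/s = 201000 km/s
Propagation delay = 19139 / 201000 = 0.0952 s = 95.2189 ms
Processing delay = 3.9 ms
Total one-way latency = 99.1189 ms


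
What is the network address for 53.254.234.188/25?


IP:   00110101.11111110.11101010.10111100
Mask: 11111111.11111111.11111111.10000000
AND operation:
Net:  00110101.11111110.11101010.10000000
Network: 53.254.234.128/25


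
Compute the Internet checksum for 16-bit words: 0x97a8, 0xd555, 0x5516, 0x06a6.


Sum all words (with carry folding):
+ 0x97a8 = 0x97a8
+ 0xd555 = 0x6cfe
+ 0x5516 = 0xc214
+ 0x06a6 = 0xc8ba
One's complement: ~0xc8ba
Checksum = 0x3745


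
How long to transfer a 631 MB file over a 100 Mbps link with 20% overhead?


Effective throughput = 100 * (1 - 20/100) = 80 Mbps
File size in Mb = 631 * 8 = 5048 Mb
Time = 5048 / 80
Time = 63.1 seconds


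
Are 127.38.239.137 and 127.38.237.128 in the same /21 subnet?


Mask: 255.255.248.0
127.38.239.137 AND mask = 127.38.232.0
127.38.237.128 AND mask = 127.38.232.0
Yes, same subnet (127.38.232.0)


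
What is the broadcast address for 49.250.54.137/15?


Network: 49.250.0.0/15
Host bits = 17
Set all host bits to 1:
Broadcast: 49.251.255.255


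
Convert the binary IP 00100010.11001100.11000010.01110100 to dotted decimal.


00100010 = 34
11001100 = 204
11000010 = 194
01110100 = 116
IP: 34.204.194.116


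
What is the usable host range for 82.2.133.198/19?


Network: 82.2.128.0
Broadcast: 82.2.159.255
First usable = network + 1
Last usable = broadcast - 1
Range: 82.2.128.1 to 82.2.159.254


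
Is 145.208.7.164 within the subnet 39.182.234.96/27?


Subnet network: 39.182.234.96
Test IP AND mask: 145.208.7.160
No, 145.208.7.164 is not in 39.182.234.96/27


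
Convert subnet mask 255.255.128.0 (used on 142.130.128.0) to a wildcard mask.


Subnet mask: 255.255.128.0
Wildcard = 255.255.255.255 - subnet mask
255 - 255 = 0
255 - 255 = 0
255 - 128 = 127
255 - 0 = 255
Wildcard: 0.0.127.255


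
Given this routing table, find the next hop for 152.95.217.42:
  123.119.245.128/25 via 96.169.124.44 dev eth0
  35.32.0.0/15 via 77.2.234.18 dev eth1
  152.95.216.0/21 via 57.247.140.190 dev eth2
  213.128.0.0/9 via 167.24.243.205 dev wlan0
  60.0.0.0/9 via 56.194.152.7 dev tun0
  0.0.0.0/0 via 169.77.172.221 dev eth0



Longest prefix match for 152.95.217.42:
  /25 123.119.245.128: no
  /15 35.32.0.0: no
  /21 152.95.216.0: MATCH
  /9 213.128.0.0: no
  /9 60.0.0.0: no
  /0 0.0.0.0: MATCH
Selected: next-hop 57.247.140.190 via eth2 (matched /21)


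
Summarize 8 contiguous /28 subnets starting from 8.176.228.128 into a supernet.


Original prefix: /28
Number of subnets: 8 = 2^3
New prefix = 28 - 3 = 25
Supernet: 8.176.228.128/25


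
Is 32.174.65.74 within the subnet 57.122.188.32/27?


Subnet network: 57.122.188.32
Test IP AND mask: 32.174.65.64
No, 32.174.65.74 is not in 57.122.188.32/27


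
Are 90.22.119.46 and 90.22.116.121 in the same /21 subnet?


Mask: 255.255.248.0
90.22.119.46 AND mask = 90.22.112.0
90.22.116.121 AND mask = 90.22.112.0
Yes, same subnet (90.22.112.0)


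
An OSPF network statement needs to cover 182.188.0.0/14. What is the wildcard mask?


Subnet mask: 255.252.0.0
Wildcard = 255.255.255.255 - subnet mask
255 - 255 = 0
255 - 252 = 3
255 - 0 = 255
255 - 0 = 255
Wildcard: 0.3.255.255


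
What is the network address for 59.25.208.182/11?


IP:   00111011.00011001.11010000.10110110
Mask: 11111111.11100000.00000000.00000000
AND operation:
Net:  00111011.00000000.00000000.00000000
Network: 59.0.0.0/11


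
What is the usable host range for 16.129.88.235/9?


Network: 16.128.0.0
Broadcast: 16.255.255.255
First usable = network + 1
Last usable = broadcast - 1
Range: 16.128.0.1 to 16.255.255.254


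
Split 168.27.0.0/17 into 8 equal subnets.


New prefix = 17 + 3 = 20
Each subnet has 4096 addresses
  168.27.0.0/20
  168.27.16.0/20
  168.27.32.0/20
  168.27.48.0/20
  168.27.64.0/20
  168.27.80.0/20
  168.27.96.0/20
  168.27.112.0/20
Subnets: 168.27.0.0/20, 168.27.16.0/20, 168.27.32.0/20, 168.27.48.0/20, 168.27.64.0/20, 168.27.80.0/20, 168.27.96.0/20, 168.27.112.0/20
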